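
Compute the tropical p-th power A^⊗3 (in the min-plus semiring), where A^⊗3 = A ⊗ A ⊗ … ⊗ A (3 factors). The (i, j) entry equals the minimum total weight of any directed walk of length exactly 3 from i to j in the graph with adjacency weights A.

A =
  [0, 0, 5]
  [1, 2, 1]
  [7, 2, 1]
A^⊗3 =
  [0, 0, 1]
  [1, 1, 2]
  [3, 3, 3]

Each entry (A^⊗3)_ij equals the minimum over all length-3 walks i = v_0 → v_1 → … → v_3 = j of Σ_t A[v_t][v_{t+1}]. For example, for (i, j) = (0, 2) we minimise over 9 possible intermediate vertex sequences; the minimum is 1, attained along the walk 0 → 0 → 1 → 2.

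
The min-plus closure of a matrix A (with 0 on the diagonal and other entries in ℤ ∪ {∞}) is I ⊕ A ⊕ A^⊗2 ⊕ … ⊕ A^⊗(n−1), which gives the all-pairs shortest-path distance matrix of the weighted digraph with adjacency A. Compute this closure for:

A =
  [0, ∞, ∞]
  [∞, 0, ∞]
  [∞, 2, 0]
Closure =
  [0, ∞, ∞]
  [∞, 0, ∞]
  [∞, 2, 0]

This is the Floyd-Warshall all-pairs shortest-path computation. For each intermediate vertex k = 0, 1, …, 2, update dist[i][j] ← min(dist[i][j], dist[i][k] + dist[k][j]). The final matrix gives, for each (i, j), the minimum total weight of any directed path from i to j (possibly empty when i = j).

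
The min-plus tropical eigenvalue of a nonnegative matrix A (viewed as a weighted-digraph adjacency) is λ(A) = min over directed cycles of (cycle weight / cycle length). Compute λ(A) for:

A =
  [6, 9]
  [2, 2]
λ(A) = 2

Enumerate directed cycles and compute their means (weight / length). Sample:
  cycle 0 → 0: weight = 6, length = 1, mean = 6/1 ≈ 6.000
  cycle 1 → 1: weight = 2, length = 1, mean = 2/1 ≈ 2.000
  cycle 0 → 1 → 0: weight = 11, length = 2, mean = 11/2 ≈ 5.500
  cycle 1 → 0 → 1: weight = 11, length = 2, mean = 11/2 ≈ 5.500
Minimum mean = 2.000, attained e.g. along the cycle 1 → 1 with weight 2 and length 1. So λ(A) = 2/1 = 2.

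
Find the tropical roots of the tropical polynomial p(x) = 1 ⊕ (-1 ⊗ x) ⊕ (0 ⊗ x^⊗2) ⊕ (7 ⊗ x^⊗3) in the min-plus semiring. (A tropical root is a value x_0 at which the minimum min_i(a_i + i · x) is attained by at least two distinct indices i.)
Roots: {-7, -1, 2}

Each tropical root is a break point of the lower envelope of the lines y = a_i + i · x (there are 4 lines, with slopes 0, 1, ..., 3). Only the lines that attain the minimum somewhere contribute to roots; other lines are dominated. Here the surviving (envelope) indices are i = 3, i = 2, i = 1, i = 0.
Intersections between consecutive envelope lines give the roots: for adjacent envelope indices i < j the intersection is x = (a_i − a_j) / (j − i). Reading off the sorted break points: {-7, -1, 2}.
Verification: at each break x_0, at least two indices attain the minimum of min_i(a_i + i · x_0).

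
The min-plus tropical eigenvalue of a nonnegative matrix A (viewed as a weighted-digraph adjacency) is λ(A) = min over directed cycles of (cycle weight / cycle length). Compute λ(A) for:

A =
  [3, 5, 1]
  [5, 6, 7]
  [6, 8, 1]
λ(A) = 1

Enumerate directed cycles and compute their means (weight / length). Sample:
  cycle 0 → 0: weight = 3, length = 1, mean = 3/1 ≈ 3.000
  cycle 1 → 1: weight = 6, length = 1, mean = 6/1 ≈ 6.000
  cycle 2 → 2: weight = 1, length = 1, mean = 1/1 ≈ 1.000
  cycle 0 → 1 → 0: weight = 10, length = 2, mean = 10/2 ≈ 5.000
  cycle 0 → 2 → 0: weight = 7, length = 2, mean = 7/2 ≈ 3.500
  cycle 1 → 0 → 1: weight = 10, length = 2, mean = 10/2 ≈ 5.000
Minimum mean = 1.000, attained e.g. along the cycle 2 → 2 with weight 1 and length 1. So λ(A) = 1/1 = 1.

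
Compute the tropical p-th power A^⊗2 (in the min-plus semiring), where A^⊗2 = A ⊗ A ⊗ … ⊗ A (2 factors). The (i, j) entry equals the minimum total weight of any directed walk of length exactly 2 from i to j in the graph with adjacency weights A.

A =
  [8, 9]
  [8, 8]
A^⊗2 =
  [16, 17]
  [16, 16]

Each entry (A^⊗2)_ij equals the minimum over all length-2 walks i = v_0 → v_1 → … → v_2 = j of Σ_t A[v_t][v_{t+1}]. For example, for (i, j) = (0, 1) we minimise over 2 possible intermediate vertex sequences; the minimum is 17, attained along the walk 0 → 0 → 1.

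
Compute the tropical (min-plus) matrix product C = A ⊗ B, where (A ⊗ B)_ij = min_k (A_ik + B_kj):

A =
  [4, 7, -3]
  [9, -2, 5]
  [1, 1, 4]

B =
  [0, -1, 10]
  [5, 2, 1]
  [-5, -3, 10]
A ⊗ B =
  [-8, -6, 7]
  [0, 0, -1]
  [-1, 0, 2]

Apply the min-plus product entry-by-entry:
  C[0][0] = min over k of (A[0][0] + B[0][0] = 4 + 0 = 4, A[0][1] + B[1][0] = 7 + 5 = 12, A[0][2] + B[2][0] = -3 + -5 = -8) = -8 (attained at k = 2)
  C[0][1] = min over k of (A[0][0] + B[0][1] = 4 + -1 = 3, A[0][1] + B[1][1] = 7 + 2 = 9, A[0][2] + B[2][1] = -3 + -3 = -6) = -6 (attained at k = 2)
  C[0][2] = min over k of (A[0][0] + B[0][2] = 4 + 10 = 14, A[0][1] + B[1][2] = 7 + 1 = 8, A[0][2] + B[2][2] = -3 + 10 = 7) = 7 (attained at k = 2)
  C[1][0] = min over k of (A[1][0] + B[0][0] = 9 + 0 = 9, A[1][1] + B[1][0] = -2 + 5 = 3, A[1][2] + B[2][0] = 5 + -5 = 0) = 0 (attained at k = 2)
  C[1][1] = min over k of (A[1][0] + B[0][1] = 9 + -1 = 8, A[1][1] + B[1][1] = -2 + 2 = 0, A[1][2] + B[2][1] = 5 + -3 = 2) = 0 (attained at k = 1)
  C[1][2] = min over k of (A[1][0] + B[0][2] = 9 + 10 = 19, A[1][1] + B[1][2] = -2 + 1 = -1, A[1][2] + B[2][2] = 5 + 10 = 15) = -1 (attained at k = 1)
  C[2][0] = min over k of (A[2][0] + B[0][0] = 1 + 0 = 1, A[2][1] + B[1][0] = 1 + 5 = 6, A[2][2] + B[2][0] = 4 + -5 = -1) = -1 (attained at k = 2)
  C[2][1] = min over k of (A[2][0] + B[0][1] = 1 + -1 = 0, A[2][1] + B[1][1] = 1 + 2 = 3, A[2][2] + B[2][1] = 4 + -3 = 1) = 0 (attained at k = 0)
  C[2][2] = min over k of (A[2][0] + B[0][2] = 1 + 10 = 11, A[2][1] + B[1][2] = 1 + 1 = 2, A[2][2] + B[2][2] = 4 + 10 = 14) = 2 (attained at k = 1)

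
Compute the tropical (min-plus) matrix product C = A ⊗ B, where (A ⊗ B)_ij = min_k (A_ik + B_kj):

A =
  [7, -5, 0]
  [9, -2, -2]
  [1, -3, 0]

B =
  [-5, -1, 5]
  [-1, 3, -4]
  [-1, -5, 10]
A ⊗ B =
  [-6, -5, -9]
  [-3, -7, -6]
  [-4, -5, -7]

Apply the min-plus product entry-by-entry:
  C[0][0] = min over k of (A[0][0] + B[0][0] = 7 + -5 = 2, A[0][1] + B[1][0] = -5 + -1 = -6, A[0][2] + B[2][0] = 0 + -1 = -1) = -6 (attained at k = 1)
  C[0][1] = min over k of (A[0][0] + B[0][1] = 7 + -1 = 6, A[0][1] + B[1][1] = -5 + 3 = -2, A[0][2] + B[2][1] = 0 + -5 = -5) = -5 (attained at k = 2)
  C[0][2] = min over k of (A[0][0] + B[0][2] = 7 + 5 = 12, A[0][1] + B[1][2] = -5 + -4 = -9, A[0][2] + B[2][2] = 0 + 10 = 10) = -9 (attained at k = 1)
  C[1][0] = min over k of (A[1][0] + B[0][0] = 9 + -5 = 4, A[1][1] + B[1][0] = -2 + -1 = -3, A[1][2] + B[2][0] = -2 + -1 = -3) = -3 (attained at k = 1)
  C[1][1] = min over k of (A[1][0] + B[0][1] = 9 + -1 = 8, A[1][1] + B[1][1] = -2 + 3 = 1, A[1][2] + B[2][1] = -2 + -5 = -7) = -7 (attained at k = 2)
  C[1][2] = min over k of (A[1][0] + B[0][2] = 9 + 5 = 14, A[1][1] + B[1][2] = -2 + -4 = -6, A[1][2] + B[2][2] = -2 + 10 = 8) = -6 (attained at k = 1)
  C[2][0] = min over k of (A[2][0] + B[0][0] = 1 + -5 = -4, A[2][1] + B[1][0] = -3 + -1 = -4, A[2][2] + B[2][0] = 0 + -1 = -1) = -4 (attained at k = 0)
  C[2][1] = min over k of (A[2][0] + B[0][1] = 1 + -1 = 0, A[2][1] + B[1][1] = -3 + 3 = 0, A[2][2] + B[2][1] = 0 + -5 = -5) = -5 (attained at k = 2)
  C[2][2] = min over k of (A[2][0] + B[0][2] = 1 + 5 = 6, A[2][1] + B[1][2] = -3 + -4 = -7, A[2][2] + B[2][2] = 0 + 10 = 10) = -7 (attained at k = 1)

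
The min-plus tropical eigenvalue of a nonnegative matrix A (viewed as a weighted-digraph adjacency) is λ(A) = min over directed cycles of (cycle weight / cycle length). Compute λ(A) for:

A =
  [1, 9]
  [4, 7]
λ(A) = 1

Enumerate directed cycles and compute their means (weight / length). Sample:
  cycle 0 → 0: weight = 1, length = 1, mean = 1/1 ≈ 1.000
  cycle 1 → 1: weight = 7, length = 1, mean = 7/1 ≈ 7.000
  cycle 0 → 1 → 0: weight = 13, length = 2, mean = 13/2 ≈ 6.500
  cycle 1 → 0 → 1: weight = 13, length = 2, mean = 13/2 ≈ 6.500
Minimum mean = 1.000, attained e.g. along the cycle 0 → 0 with weight 1 and length 1. So λ(A) = 1/1 = 1.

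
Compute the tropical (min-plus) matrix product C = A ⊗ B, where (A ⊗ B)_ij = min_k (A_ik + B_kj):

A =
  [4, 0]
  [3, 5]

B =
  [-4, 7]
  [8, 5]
A ⊗ B =
  [0, 5]
  [-1, 10]

Apply the min-plus product entry-by-entry:
  C[0][0] = min over k of (A[0][0] + B[0][0] = 4 + -4 = 0, A[0][1] + B[1][0] = 0 + 8 = 8) = 0 (attained at k = 0)
  C[0][1] = min over k of (A[0][0] + B[0][1] = 4 + 7 = 11, A[0][1] + B[1][1] = 0 + 5 = 5) = 5 (attained at k = 1)
  C[1][0] = min over k of (A[1][0] + B[0][0] = 3 + -4 = -1, A[1][1] + B[1][0] = 5 + 8 = 13) = -1 (attained at k = 0)
  C[1][1] = min over k of (A[1][0] + B[0][1] = 3 + 7 = 10, A[1][1] + B[1][1] = 5 + 5 = 10) = 10 (attained at k = 0)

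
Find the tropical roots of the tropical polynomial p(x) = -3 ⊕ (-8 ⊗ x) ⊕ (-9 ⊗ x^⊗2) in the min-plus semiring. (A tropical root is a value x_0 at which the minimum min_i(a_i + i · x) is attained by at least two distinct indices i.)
Roots: {1, 5}

Each tropical root is a break point of the lower envelope of the lines y = a_i + i · x (there are 3 lines, with slopes 0, 1, ..., 2). Only the lines that attain the minimum somewhere contribute to roots; other lines are dominated. Here the surviving (envelope) indices are i = 2, i = 1, i = 0.
Intersections between consecutive envelope lines give the roots: for adjacent envelope indices i < j the intersection is x = (a_i − a_j) / (j − i). Reading off the sorted break points: {1, 5}.
Verification: at each break x_0, at least two indices attain the minimum of min_i(a_i + i · x_0).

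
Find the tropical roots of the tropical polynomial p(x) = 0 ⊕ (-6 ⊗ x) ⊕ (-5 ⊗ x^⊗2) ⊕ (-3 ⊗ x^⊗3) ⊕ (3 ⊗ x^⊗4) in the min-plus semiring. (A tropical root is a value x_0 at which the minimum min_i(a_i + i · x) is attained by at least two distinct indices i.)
Roots: {-6, -2, -1, 6}

Each tropical root is a break point of the lower envelope of the lines y = a_i + i · x (there are 5 lines, with slopes 0, 1, ..., 4). Only the lines that attain the minimum somewhere contribute to roots; other lines are dominated. Here the surviving (envelope) indices are i = 4, i = 3, i = 2, i = 1, i = 0.
Intersections between consecutive envelope lines give the roots: for adjacent envelope indices i < j the intersection is x = (a_i − a_j) / (j − i). Reading off the sorted break points: {-6, -2, -1, 6}.
Verification: at each break x_0, at least two indices attain the minimum of min_i(a_i + i · x_0).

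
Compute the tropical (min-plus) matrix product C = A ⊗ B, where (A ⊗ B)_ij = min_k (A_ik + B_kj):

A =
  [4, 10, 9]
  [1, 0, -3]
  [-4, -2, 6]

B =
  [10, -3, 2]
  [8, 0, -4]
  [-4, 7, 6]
A ⊗ B =
  [5, 1, 6]
  [-7, -2, -4]
  [2, -7, -6]

Apply the min-plus product entry-by-entry:
  C[0][0] = min over k of (A[0][0] + B[0][0] = 4 + 10 = 14, A[0][1] + B[1][0] = 10 + 8 = 18, A[0][2] + B[2][0] = 9 + -4 = 5) = 5 (attained at k = 2)
  C[0][1] = min over k of (A[0][0] + B[0][1] = 4 + -3 = 1, A[0][1] + B[1][1] = 10 + 0 = 10, A[0][2] + B[2][1] = 9 + 7 = 16) = 1 (attained at k = 0)
  C[0][2] = min over k of (A[0][0] + B[0][2] = 4 + 2 = 6, A[0][1] + B[1][2] = 10 + -4 = 6, A[0][2] + B[2][2] = 9 + 6 = 15) = 6 (attained at k = 0)
  C[1][0] = min over k of (A[1][0] + B[0][0] = 1 + 10 = 11, A[1][1] + B[1][0] = 0 + 8 = 8, A[1][2] + B[2][0] = -3 + -4 = -7) = -7 (attained at k = 2)
  C[1][1] = min over k of (A[1][0] + B[0][1] = 1 + -3 = -2, A[1][1] + B[1][1] = 0 + 0 = 0, A[1][2] + B[2][1] = -3 + 7 = 4) = -2 (attained at k = 0)
  C[1][2] = min over k of (A[1][0] + B[0][2] = 1 + 2 = 3, A[1][1] + B[1][2] = 0 + -4 = -4, A[1][2] + B[2][2] = -3 + 6 = 3) = -4 (attained at k = 1)
  C[2][0] = min over k of (A[2][0] + B[0][0] = -4 + 10 = 6, A[2][1] + B[1][0] = -2 + 8 = 6, A[2][2] + B[2][0] = 6 + -4 = 2) = 2 (attained at k = 2)
  C[2][1] = min over k of (A[2][0] + B[0][1] = -4 + -3 = -7, A[2][1] + B[1][1] = -2 + 0 = -2, A[2][2] + B[2][1] = 6 + 7 = 13) = -7 (attained at k = 0)
  C[2][2] = min over k of (A[2][0] + B[0][2] = -4 + 2 = -2, A[2][1] + B[1][2] = -2 + -4 = -6, A[2][2] + B[2][2] = 6 + 6 = 12) = -6 (attained at k = 1)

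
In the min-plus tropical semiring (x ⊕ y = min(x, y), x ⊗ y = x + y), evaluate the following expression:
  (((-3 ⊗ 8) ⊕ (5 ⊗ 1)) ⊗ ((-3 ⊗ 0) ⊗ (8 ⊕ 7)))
(((-3 ⊗ 8) ⊕ (5 ⊗ 1)) ⊗ ((-3 ⊗ 0) ⊗ (8 ⊕ 7))) = 9

Expand innermost to outermost. Recall ⊕ takes the minimum of its arguments and ⊗ takes their sum. Working out the expression (((-3 ⊗ 8) ⊕ (5 ⊗ 1)) ⊗ ((-3 ⊗ 0) ⊗ (8 ⊕ 7))) gives 9.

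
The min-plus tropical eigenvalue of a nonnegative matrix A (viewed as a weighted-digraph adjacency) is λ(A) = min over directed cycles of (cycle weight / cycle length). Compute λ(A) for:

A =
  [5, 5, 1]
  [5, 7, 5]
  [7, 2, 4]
λ(A) = 8/3

Enumerate directed cycles and compute their means (weight / length). Sample:
  cycle 0 → 0: weight = 5, length = 1, mean = 5/1 ≈ 5.000
  cycle 1 → 1: weight = 7, length = 1, mean = 7/1 ≈ 7.000
  cycle 2 → 2: weight = 4, length = 1, mean = 4/1 ≈ 4.000
  cycle 0 → 1 → 0: weight = 10, length = 2, mean = 10/2 ≈ 5.000
  cycle 0 → 2 → 0: weight = 8, length = 2, mean = 8/2 ≈ 4.000
  cycle 1 → 0 → 1: weight = 10, length = 2, mean = 10/2 ≈ 5.000
Minimum mean = 2.667, attained e.g. along the cycle 0 → 2 → 1 → 0 with weight 8 and length 3. So λ(A) = 8/3 = 8/3.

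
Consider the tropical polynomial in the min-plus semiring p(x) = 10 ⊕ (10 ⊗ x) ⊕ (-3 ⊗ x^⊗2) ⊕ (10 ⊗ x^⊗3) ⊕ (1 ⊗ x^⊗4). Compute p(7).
p(7) = 10

A tropical monomial a ⊗ x^⊗i evaluates to a + i · x. Evaluating each term at x = 7:
  Term 0 contributes 10 + 0 · 7 = 10
  Term 1 contributes 10 + 1 · 7 = 17
  Term 2 contributes -3 + 2 · 7 = 11
  Term 3 contributes 10 + 3 · 7 = 31
  Term 4 contributes 1 + 4 · 7 = 29
p(7) = ⊕ of these = min[10, 17, 11, 31, 29] = 10.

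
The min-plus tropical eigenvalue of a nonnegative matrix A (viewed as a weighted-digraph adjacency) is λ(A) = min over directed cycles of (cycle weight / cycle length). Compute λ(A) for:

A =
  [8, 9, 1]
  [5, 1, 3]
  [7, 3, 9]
λ(A) = 1

Enumerate directed cycles and compute their means (weight / length). Sample:
  cycle 0 → 0: weight = 8, length = 1, mean = 8/1 ≈ 8.000
  cycle 1 → 1: weight = 1, length = 1, mean = 1/1 ≈ 1.000
  cycle 2 → 2: weight = 9, length = 1, mean = 9/1 ≈ 9.000
  cycle 0 → 1 → 0: weight = 14, length = 2, mean = 14/2 ≈ 7.000
  cycle 0 → 2 → 0: weight = 8, length = 2, mean = 8/2 ≈ 4.000
  cycle 1 → 0 → 1: weight = 14, length = 2, mean = 14/2 ≈ 7.000
Minimum mean = 1.000, attained e.g. along the cycle 1 → 1 with weight 1 and length 1. So λ(A) = 1/1 = 1.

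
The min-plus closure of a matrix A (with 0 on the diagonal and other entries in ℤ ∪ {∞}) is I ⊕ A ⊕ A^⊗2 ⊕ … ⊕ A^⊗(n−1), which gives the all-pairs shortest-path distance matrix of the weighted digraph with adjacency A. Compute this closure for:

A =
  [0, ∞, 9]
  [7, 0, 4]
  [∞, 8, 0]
Closure =
  [0, 17, 9]
  [7, 0, 4]
  [15, 8, 0]

This is the Floyd-Warshall all-pairs shortest-path computation. For each intermediate vertex k = 0, 1, …, 2, update dist[i][j] ← min(dist[i][j], dist[i][k] + dist[k][j]). The final matrix gives, for each (i, j), the minimum total weight of any directed path from i to j (possibly empty when i = j).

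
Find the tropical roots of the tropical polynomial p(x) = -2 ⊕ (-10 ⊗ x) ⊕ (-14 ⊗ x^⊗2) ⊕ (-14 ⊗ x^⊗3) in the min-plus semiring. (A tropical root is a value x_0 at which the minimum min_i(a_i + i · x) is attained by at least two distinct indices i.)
Roots: {0, 4, 8}

Each tropical root is a break point of the lower envelope of the lines y = a_i + i · x (there are 4 lines, with slopes 0, 1, ..., 3). Only the lines that attain the minimum somewhere contribute to roots; other lines are dominated. Here the surviving (envelope) indices are i = 3, i = 2, i = 1, i = 0.
Intersections between consecutive envelope lines give the roots: for adjacent envelope indices i < j the intersection is x = (a_i − a_j) / (j − i). Reading off the sorted break points: {0, 4, 8}.
Verification: at each break x_0, at least two indices attain the minimum of min_i(a_i + i · x_0).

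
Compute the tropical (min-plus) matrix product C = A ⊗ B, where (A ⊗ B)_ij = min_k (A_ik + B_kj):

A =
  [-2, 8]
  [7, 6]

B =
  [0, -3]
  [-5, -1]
A ⊗ B =
  [-2, -5]
  [1, 4]

Apply the min-plus product entry-by-entry:
  C[0][0] = min over k of (A[0][0] + B[0][0] = -2 + 0 = -2, A[0][1] + B[1][0] = 8 + -5 = 3) = -2 (attained at k = 0)
  C[0][1] = min over k of (A[0][0] + B[0][1] = -2 + -3 = -5, A[0][1] + B[1][1] = 8 + -1 = 7) = -5 (attained at k = 0)
  C[1][0] = min over k of (A[1][0] + B[0][0] = 7 + 0 = 7, A[1][1] + B[1][0] = 6 + -5 = 1) = 1 (attained at k = 1)
  C[1][1] = min over k of (A[1][0] + B[0][1] = 7 + -3 = 4, A[1][1] + B[1][1] = 6 + -1 = 5) = 4 (attained at k = 0)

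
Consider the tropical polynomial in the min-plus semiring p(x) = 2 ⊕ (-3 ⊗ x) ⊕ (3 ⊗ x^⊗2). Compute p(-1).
p(-1) = -4

A tropical monomial a ⊗ x^⊗i evaluates to a + i · x. Evaluating each term at x = -1:
  Term 0 contributes 2 + 0 · -1 = 2
  Term 1 contributes -3 + 1 · -1 = -4
  Term 2 contributes 3 + 2 · -1 = 1
p(-1) = ⊕ of these = min[2, -4, 1] = -4.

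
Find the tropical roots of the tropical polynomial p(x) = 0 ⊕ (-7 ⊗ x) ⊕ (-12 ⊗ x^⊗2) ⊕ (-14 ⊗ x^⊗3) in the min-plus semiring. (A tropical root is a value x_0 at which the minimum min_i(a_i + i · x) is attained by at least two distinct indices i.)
Roots: {2, 5, 7}

Each tropical root is a break point of the lower envelope of the lines y = a_i + i · x (there are 4 lines, with slopes 0, 1, ..., 3). Only the lines that attain the minimum somewhere contribute to roots; other lines are dominated. Here the surviving (envelope) indices are i = 3, i = 2, i = 1, i = 0.
Intersections between consecutive envelope lines give the roots: for adjacent envelope indices i < j the intersection is x = (a_i − a_j) / (j − i). Reading off the sorted break points: {2, 5, 7}.
Verification: at each break x_0, at least two indices attain the minimum of min_i(a_i + i · x_0).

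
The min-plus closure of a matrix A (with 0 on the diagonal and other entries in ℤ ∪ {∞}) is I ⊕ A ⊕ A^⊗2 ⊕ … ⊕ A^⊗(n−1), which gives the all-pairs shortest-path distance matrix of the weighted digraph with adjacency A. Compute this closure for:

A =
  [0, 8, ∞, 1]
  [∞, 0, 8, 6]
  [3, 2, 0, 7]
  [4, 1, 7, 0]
Closure =
  [0, 2, 8, 1]
  [10, 0, 8, 6]
  [3, 2, 0, 4]
  [4, 1, 7, 0]

This is the Floyd-Warshall all-pairs shortest-path computation. For each intermediate vertex k = 0, 1, …, 3, update dist[i][j] ← min(dist[i][j], dist[i][k] + dist[k][j]). The final matrix gives, for each (i, j), the minimum total weight of any directed path from i to j (possibly empty when i = j).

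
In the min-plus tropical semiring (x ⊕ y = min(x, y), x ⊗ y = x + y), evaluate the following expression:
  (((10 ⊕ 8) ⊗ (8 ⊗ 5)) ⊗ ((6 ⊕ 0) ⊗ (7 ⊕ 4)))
(((10 ⊕ 8) ⊗ (8 ⊗ 5)) ⊗ ((6 ⊕ 0) ⊗ (7 ⊕ 4))) = 25

Expand innermost to outermost. Recall ⊕ takes the minimum of its arguments and ⊗ takes their sum. Working out the expression (((10 ⊕ 8) ⊗ (8 ⊗ 5)) ⊗ ((6 ⊕ 0) ⊗ (7 ⊕ 4))) gives 25.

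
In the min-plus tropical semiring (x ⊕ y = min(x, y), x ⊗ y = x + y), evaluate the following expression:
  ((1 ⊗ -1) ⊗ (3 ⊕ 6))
((1 ⊗ -1) ⊗ (3 ⊕ 6)) = 3

Expand innermost to outermost. Recall ⊕ takes the minimum of its arguments and ⊗ takes their sum. Working out the expression ((1 ⊗ -1) ⊗ (3 ⊕ 6)) gives 3.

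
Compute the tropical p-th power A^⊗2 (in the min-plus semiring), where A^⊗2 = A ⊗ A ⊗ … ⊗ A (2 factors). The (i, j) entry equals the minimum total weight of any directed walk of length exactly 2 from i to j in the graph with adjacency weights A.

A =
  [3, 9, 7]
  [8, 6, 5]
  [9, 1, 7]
A^⊗2 =
  [6, 8, 10]
  [11, 6, 11]
  [9, 7, 6]

Each entry (A^⊗2)_ij equals the minimum over all length-2 walks i = v_0 → v_1 → … → v_2 = j of Σ_t A[v_t][v_{t+1}]. For example, for (i, j) = (0, 2) we minimise over 3 possible intermediate vertex sequences; the minimum is 10, attained along the walk 0 → 0 → 2.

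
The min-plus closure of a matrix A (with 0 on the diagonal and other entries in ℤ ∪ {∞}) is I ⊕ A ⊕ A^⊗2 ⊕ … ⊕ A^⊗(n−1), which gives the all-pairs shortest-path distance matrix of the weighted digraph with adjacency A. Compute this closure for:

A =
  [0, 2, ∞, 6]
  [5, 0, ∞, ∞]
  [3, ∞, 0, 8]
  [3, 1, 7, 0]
Closure =
  [0, 2, 13, 6]
  [5, 0, 18, 11]
  [3, 5, 0, 8]
  [3, 1, 7, 0]

This is the Floyd-Warshall all-pairs shortest-path computation. For each intermediate vertex k = 0, 1, …, 3, update dist[i][j] ← min(dist[i][j], dist[i][k] + dist[k][j]). The final matrix gives, for each (i, j), the minimum total weight of any directed path from i to j (possibly empty when i = j).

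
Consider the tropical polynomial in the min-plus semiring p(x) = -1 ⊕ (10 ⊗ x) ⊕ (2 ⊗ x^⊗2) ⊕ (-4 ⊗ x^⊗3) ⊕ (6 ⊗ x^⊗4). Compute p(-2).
p(-2) = -10

A tropical monomial a ⊗ x^⊗i evaluates to a + i · x. Evaluating each term at x = -2:
  Term 0 contributes -1 + 0 · -2 = -1
  Term 1 contributes 10 + 1 · -2 = 8
  Term 2 contributes 2 + 2 · -2 = -2
  Term 3 contributes -4 + 3 · -2 = -10
  Term 4 contributes 6 + 4 · -2 = -2
p(-2) = ⊕ of these = min[-1, 8, -2, -10, -2] = -10.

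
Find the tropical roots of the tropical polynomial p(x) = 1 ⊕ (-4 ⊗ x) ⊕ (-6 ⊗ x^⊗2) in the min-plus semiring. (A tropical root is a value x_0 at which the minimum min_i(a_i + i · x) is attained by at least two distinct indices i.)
Roots: {2, 5}

Each tropical root is a break point of the lower envelope of the lines y = a_i + i · x (there are 3 lines, with slopes 0, 1, ..., 2). Only the lines that attain the minimum somewhere contribute to roots; other lines are dominated. Here the surviving (envelope) indices are i = 2, i = 1, i = 0.
Intersections between consecutive envelope lines give the roots: for adjacent envelope indices i < j the intersection is x = (a_i − a_j) / (j − i). Reading off the sorted break points: {2, 5}.
Verification: at each break x_0, at least two indices attain the minimum of min_i(a_i + i · x_0).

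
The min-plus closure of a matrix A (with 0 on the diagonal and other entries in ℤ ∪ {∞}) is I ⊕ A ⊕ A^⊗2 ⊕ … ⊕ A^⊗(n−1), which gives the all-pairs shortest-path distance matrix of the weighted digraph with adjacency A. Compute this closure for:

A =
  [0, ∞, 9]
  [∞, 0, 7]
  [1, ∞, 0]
Closure =
  [0, ∞, 9]
  [8, 0, 7]
  [1, ∞, 0]

This is the Floyd-Warshall all-pairs shortest-path computation. For each intermediate vertex k = 0, 1, …, 2, update dist[i][j] ← min(dist[i][j], dist[i][k] + dist[k][j]). The final matrix gives, for each (i, j), the minimum total weight of any directed path from i to j (possibly empty when i = j).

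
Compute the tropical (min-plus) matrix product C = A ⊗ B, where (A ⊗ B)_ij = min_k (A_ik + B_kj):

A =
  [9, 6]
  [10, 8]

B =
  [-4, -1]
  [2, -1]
A ⊗ B =
  [5, 5]
  [6, 7]

Apply the min-plus product entry-by-entry:
  C[0][0] = min over k of (A[0][0] + B[0][0] = 9 + -4 = 5, A[0][1] + B[1][0] = 6 + 2 = 8) = 5 (attained at k = 0)
  C[0][1] = min over k of (A[0][0] + B[0][1] = 9 + -1 = 8, A[0][1] + B[1][1] = 6 + -1 = 5) = 5 (attained at k = 1)
  C[1][0] = min over k of (A[1][0] + B[0][0] = 10 + -4 = 6, A[1][1] + B[1][0] = 8 + 2 = 10) = 6 (attained at k = 0)
  C[1][1] = min over k of (A[1][0] + B[0][1] = 10 + -1 = 9, A[1][1] + B[1][1] = 8 + -1 = 7) = 7 (attained at k = 1)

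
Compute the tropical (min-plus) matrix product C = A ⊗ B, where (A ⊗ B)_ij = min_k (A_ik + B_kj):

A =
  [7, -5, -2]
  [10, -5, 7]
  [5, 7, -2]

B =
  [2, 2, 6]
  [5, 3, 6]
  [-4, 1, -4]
A ⊗ B =
  [-6, -2, -6]
  [0, -2, 1]
  [-6, -1, -6]

Apply the min-plus product entry-by-entry:
  C[0][0] = min over k of (A[0][0] + B[0][0] = 7 + 2 = 9, A[0][1] + B[1][0] = -5 + 5 = 0, A[0][2] + B[2][0] = -2 + -4 = -6) = -6 (attained at k = 2)
  C[0][1] = min over k of (A[0][0] + B[0][1] = 7 + 2 = 9, A[0][1] + B[1][1] = -5 + 3 = -2, A[0][2] + B[2][1] = -2 + 1 = -1) = -2 (attained at k = 1)
  C[0][2] = min over k of (A[0][0] + B[0][2] = 7 + 6 = 13, A[0][1] + B[1][2] = -5 + 6 = 1, A[0][2] + B[2][2] = -2 + -4 = -6) = -6 (attained at k = 2)
  C[1][0] = min over k of (A[1][0] + B[0][0] = 10 + 2 = 12, A[1][1] + B[1][0] = -5 + 5 = 0, A[1][2] + B[2][0] = 7 + -4 = 3) = 0 (attained at k = 1)
  C[1][1] = min over k of (A[1][0] + B[0][1] = 10 + 2 = 12, A[1][1] + B[1][1] = -5 + 3 = -2, A[1][2] + B[2][1] = 7 + 1 = 8) = -2 (attained at k = 1)
  C[1][2] = min over k of (A[1][0] + B[0][2] = 10 + 6 = 16, A[1][1] + B[1][2] = -5 + 6 = 1, A[1][2] + B[2][2] = 7 + -4 = 3) = 1 (attained at k = 1)
  C[2][0] = min over k of (A[2][0] + B[0][0] = 5 + 2 = 7, A[2][1] + B[1][0] = 7 + 5 = 12, A[2][2] + B[2][0] = -2 + -4 = -6) = -6 (attained at k = 2)
  C[2][1] = min over k of (A[2][0] + B[0][1] = 5 + 2 = 7, A[2][1] + B[1][1] = 7 + 3 = 10, A[2][2] + B[2][1] = -2 + 1 = -1) = -1 (attained at k = 2)
  C[2][2] = min over k of (A[2][0] + B[0][2] = 5 + 6 = 11, A[2][1] + B[1][2] = 7 + 6 = 13, A[2][2] + B[2][2] = -2 + -4 = -6) = -6 (attained at k = 2)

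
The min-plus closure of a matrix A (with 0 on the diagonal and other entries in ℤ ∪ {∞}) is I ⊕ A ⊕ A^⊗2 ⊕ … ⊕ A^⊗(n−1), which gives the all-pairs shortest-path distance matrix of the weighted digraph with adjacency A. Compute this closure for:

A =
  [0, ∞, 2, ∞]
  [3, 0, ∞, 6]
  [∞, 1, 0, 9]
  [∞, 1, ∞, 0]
Closure =
  [0, 3, 2, 9]
  [3, 0, 5, 6]
  [4, 1, 0, 7]
  [4, 1, 6, 0]

This is the Floyd-Warshall all-pairs shortest-path computation. For each intermediate vertex k = 0, 1, …, 3, update dist[i][j] ← min(dist[i][j], dist[i][k] + dist[k][j]). The final matrix gives, for each (i, j), the minimum total weight of any directed path from i to j (possibly empty when i = j).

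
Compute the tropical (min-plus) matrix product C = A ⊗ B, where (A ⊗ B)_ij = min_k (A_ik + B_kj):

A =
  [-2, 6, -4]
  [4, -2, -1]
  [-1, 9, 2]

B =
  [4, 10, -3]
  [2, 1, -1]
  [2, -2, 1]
A ⊗ B =
  [-2, -6, -5]
  [0, -3, -3]
  [3, 0, -4]

Apply the min-plus product entry-by-entry:
  C[0][0] = min over k of (A[0][0] + B[0][0] = -2 + 4 = 2, A[0][1] + B[1][0] = 6 + 2 = 8, A[0][2] + B[2][0] = -4 + 2 = -2) = -2 (attained at k = 2)
  C[0][1] = min over k of (A[0][0] + B[0][1] = -2 + 10 = 8, A[0][1] + B[1][1] = 6 + 1 = 7, A[0][2] + B[2][1] = -4 + -2 = -6) = -6 (attained at k = 2)
  C[0][2] = min over k of (A[0][0] + B[0][2] = -2 + -3 = -5, A[0][1] + B[1][2] = 6 + -1 = 5, A[0][2] + B[2][2] = -4 + 1 = -3) = -5 (attained at k = 0)
  C[1][0] = min over k of (A[1][0] + B[0][0] = 4 + 4 = 8, A[1][1] + B[1][0] = -2 + 2 = 0, A[1][2] + B[2][0] = -1 + 2 = 1) = 0 (attained at k = 1)
  C[1][1] = min over k of (A[1][0] + B[0][1] = 4 + 10 = 14, A[1][1] + B[1][1] = -2 + 1 = -1, A[1][2] + B[2][1] = -1 + -2 = -3) = -3 (attained at k = 2)
  C[1][2] = min over k of (A[1][0] + B[0][2] = 4 + -3 = 1, A[1][1] + B[1][2] = -2 + -1 = -3, A[1][2] + B[2][2] = -1 + 1 = 0) = -3 (attained at k = 1)
  C[2][0] = min over k of (A[2][0] + B[0][0] = -1 + 4 = 3, A[2][1] + B[1][0] = 9 + 2 = 11, A[2][2] + B[2][0] = 2 + 2 = 4) = 3 (attained at k = 0)
  C[2][1] = min over k of (A[2][0] + B[0][1] = -1 + 10 = 9, A[2][1] + B[1][1] = 9 + 1 = 10, A[2][2] + B[2][1] = 2 + -2 = 0) = 0 (attained at k = 2)
  C[2][2] = min over k of (A[2][0] + B[0][2] = -1 + -3 = -4, A[2][1] + B[1][2] = 9 + -1 = 8, A[2][2] + B[2][2] = 2 + 1 = 3) = -4 (attained at k = 0)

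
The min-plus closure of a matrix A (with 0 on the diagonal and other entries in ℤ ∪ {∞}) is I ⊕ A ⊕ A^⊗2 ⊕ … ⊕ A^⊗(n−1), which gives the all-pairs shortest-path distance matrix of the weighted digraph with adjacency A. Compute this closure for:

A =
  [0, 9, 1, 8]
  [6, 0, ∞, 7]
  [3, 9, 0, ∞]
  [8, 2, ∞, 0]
Closure =
  [0, 9, 1, 8]
  [6, 0, 7, 7]
  [3, 9, 0, 11]
  [8, 2, 9, 0]

This is the Floyd-Warshall all-pairs shortest-path computation. For each intermediate vertex k = 0, 1, …, 3, update dist[i][j] ← min(dist[i][j], dist[i][k] + dist[k][j]). The final matrix gives, for each (i, j), the minimum total weight of any directed path from i to j (possibly empty when i = j).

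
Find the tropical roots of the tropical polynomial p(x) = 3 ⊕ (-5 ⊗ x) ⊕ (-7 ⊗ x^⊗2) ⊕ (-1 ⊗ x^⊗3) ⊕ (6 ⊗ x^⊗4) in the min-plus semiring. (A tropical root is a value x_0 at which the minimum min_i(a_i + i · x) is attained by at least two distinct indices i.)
Roots: {-7, -6, 2, 8}

Each tropical root is a break point of the lower envelope of the lines y = a_i + i · x (there are 5 lines, with slopes 0, 1, ..., 4). Only the lines that attain the minimum somewhere contribute to roots; other lines are dominated. Here the surviving (envelope) indices are i = 4, i = 3, i = 2, i = 1, i = 0.
Intersections between consecutive envelope lines give the roots: for adjacent envelope indices i < j the intersection is x = (a_i − a_j) / (j − i). Reading off the sorted break points: {-7, -6, 2, 8}.
Verification: at each break x_0, at least two indices attain the minimum of min_i(a_i + i · x_0).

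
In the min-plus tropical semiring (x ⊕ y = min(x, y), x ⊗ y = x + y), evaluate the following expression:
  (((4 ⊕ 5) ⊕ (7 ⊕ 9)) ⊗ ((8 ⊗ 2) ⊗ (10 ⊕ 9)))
(((4 ⊕ 5) ⊕ (7 ⊕ 9)) ⊗ ((8 ⊗ 2) ⊗ (10 ⊕ 9))) = 23

Expand innermost to outermost. Recall ⊕ takes the minimum of its arguments and ⊗ takes their sum. Working out the expression (((4 ⊕ 5) ⊕ (7 ⊕ 9)) ⊗ ((8 ⊗ 2) ⊗ (10 ⊕ 9))) gives 23.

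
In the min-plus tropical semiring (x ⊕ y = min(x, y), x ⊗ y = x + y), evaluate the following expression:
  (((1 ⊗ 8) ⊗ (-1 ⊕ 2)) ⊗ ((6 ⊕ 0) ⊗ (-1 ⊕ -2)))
(((1 ⊗ 8) ⊗ (-1 ⊕ 2)) ⊗ ((6 ⊕ 0) ⊗ (-1 ⊕ -2))) = 6

Expand innermost to outermost. Recall ⊕ takes the minimum of its arguments and ⊗ takes their sum. Working out the expression (((1 ⊗ 8) ⊗ (-1 ⊕ 2)) ⊗ ((6 ⊕ 0) ⊗ (-1 ⊕ -2))) gives 6.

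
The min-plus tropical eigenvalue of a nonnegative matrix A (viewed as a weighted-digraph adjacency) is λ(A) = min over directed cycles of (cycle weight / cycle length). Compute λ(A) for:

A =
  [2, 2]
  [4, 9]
λ(A) = 2

Enumerate directed cycles and compute their means (weight / length). Sample:
  cycle 0 → 0: weight = 2, length = 1, mean = 2/1 ≈ 2.000
  cycle 1 → 1: weight = 9, length = 1, mean = 9/1 ≈ 9.000
  cycle 0 → 1 → 0: weight = 6, length = 2, mean = 6/2 ≈ 3.000
  cycle 1 → 0 → 1: weight = 6, length = 2, mean = 6/2 ≈ 3.000
Minimum mean = 2.000, attained e.g. along the cycle 0 → 0 with weight 2 and length 1. So λ(A) = 2/1 = 2.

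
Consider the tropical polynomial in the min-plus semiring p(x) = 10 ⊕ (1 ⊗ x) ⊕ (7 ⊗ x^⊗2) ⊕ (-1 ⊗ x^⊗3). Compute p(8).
p(8) = 9

A tropical monomial a ⊗ x^⊗i evaluates to a + i · x. Evaluating each term at x = 8:
  Term 0 contributes 10 + 0 · 8 = 10
  Term 1 contributes 1 + 1 · 8 = 9
  Term 2 contributes 7 + 2 · 8 = 23
  Term 3 contributes -1 + 3 · 8 = 23
p(8) = ⊕ of these = min[10, 9, 23, 23] = 9.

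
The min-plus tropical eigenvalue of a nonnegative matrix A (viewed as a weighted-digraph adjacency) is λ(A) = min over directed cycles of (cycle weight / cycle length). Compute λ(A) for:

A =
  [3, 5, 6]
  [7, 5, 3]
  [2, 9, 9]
λ(A) = 3

Enumerate directed cycles and compute their means (weight / length). Sample:
  cycle 0 → 0: weight = 3, length = 1, mean = 3/1 ≈ 3.000
  cycle 1 → 1: weight = 5, length = 1, mean = 5/1 ≈ 5.000
  cycle 2 → 2: weight = 9, length = 1, mean = 9/1 ≈ 9.000
  cycle 0 → 1 → 0: weight = 12, length = 2, mean = 12/2 ≈ 6.000
  cycle 0 → 2 → 0: weight = 8, length = 2, mean = 8/2 ≈ 4.000
  cycle 1 → 0 → 1: weight = 12, length = 2, mean = 12/2 ≈ 6.000
Minimum mean = 3.000, attained e.g. along the cycle 0 → 0 with weight 3 and length 1. So λ(A) = 3/1 = 3.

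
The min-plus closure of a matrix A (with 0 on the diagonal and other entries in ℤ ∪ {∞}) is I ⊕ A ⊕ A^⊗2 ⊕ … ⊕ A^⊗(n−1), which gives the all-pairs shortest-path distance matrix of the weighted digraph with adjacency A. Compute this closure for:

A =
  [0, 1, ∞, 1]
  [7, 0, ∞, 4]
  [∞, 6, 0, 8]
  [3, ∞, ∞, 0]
Closure =
  [0, 1, ∞, 1]
  [7, 0, ∞, 4]
  [11, 6, 0, 8]
  [3, 4, ∞, 0]

This is the Floyd-Warshall all-pairs shortest-path computation. For each intermediate vertex k = 0, 1, …, 3, update dist[i][j] ← min(dist[i][j], dist[i][k] + dist[k][j]). The final matrix gives, for each (i, j), the minimum total weight of any directed path from i to j (possibly empty when i = j).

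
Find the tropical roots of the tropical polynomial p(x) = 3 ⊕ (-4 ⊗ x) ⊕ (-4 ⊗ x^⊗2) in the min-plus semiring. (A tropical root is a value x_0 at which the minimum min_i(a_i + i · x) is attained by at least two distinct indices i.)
Roots: {0, 7}

Each tropical root is a break point of the lower envelope of the lines y = a_i + i · x (there are 3 lines, with slopes 0, 1, ..., 2). Only the lines that attain the minimum somewhere contribute to roots; other lines are dominated. Here the surviving (envelope) indices are i = 2, i = 1, i = 0.
Intersections between consecutive envelope lines give the roots: for adjacent envelope indices i < j the intersection is x = (a_i − a_j) / (j − i). Reading off the sorted break points: {0, 7}.
Verification: at each break x_0, at least two indices attain the minimum of min_i(a_i + i · x_0).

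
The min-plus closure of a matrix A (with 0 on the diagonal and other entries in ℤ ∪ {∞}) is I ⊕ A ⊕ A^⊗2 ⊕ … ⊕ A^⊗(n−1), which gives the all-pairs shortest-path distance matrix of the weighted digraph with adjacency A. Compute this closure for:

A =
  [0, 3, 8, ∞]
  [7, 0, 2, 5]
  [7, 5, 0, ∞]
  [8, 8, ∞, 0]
Closure =
  [0, 3, 5, 8]
  [7, 0, 2, 5]
  [7, 5, 0, 10]
  [8, 8, 10, 0]

This is the Floyd-Warshall all-pairs shortest-path computation. For each intermediate vertex k = 0, 1, …, 3, update dist[i][j] ← min(dist[i][j], dist[i][k] + dist[k][j]). The final matrix gives, for each (i, j), the minimum total weight of any directed path from i to j (possibly empty when i = j).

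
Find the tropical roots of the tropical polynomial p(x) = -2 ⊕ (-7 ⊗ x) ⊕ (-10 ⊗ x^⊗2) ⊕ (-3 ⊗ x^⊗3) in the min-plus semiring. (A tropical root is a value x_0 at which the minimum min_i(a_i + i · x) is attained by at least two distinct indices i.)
Roots: {-7, 3, 5}

Each tropical root is a break point of the lower envelope of the lines y = a_i + i · x (there are 4 lines, with slopes 0, 1, ..., 3). Only the lines that attain the minimum somewhere contribute to roots; other lines are dominated. Here the surviving (envelope) indices are i = 3, i = 2, i = 1, i = 0.
Intersections between consecutive envelope lines give the roots: for adjacent envelope indices i < j the intersection is x = (a_i − a_j) / (j − i). Reading off the sorted break points: {-7, 3, 5}.
Verification: at each break x_0, at least two indices attain the minimum of min_i(a_i + i · x_0).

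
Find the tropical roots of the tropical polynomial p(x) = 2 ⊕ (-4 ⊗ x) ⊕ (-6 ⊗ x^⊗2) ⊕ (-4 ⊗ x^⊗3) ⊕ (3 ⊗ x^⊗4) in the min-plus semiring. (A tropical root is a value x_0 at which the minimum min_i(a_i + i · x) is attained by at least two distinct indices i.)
Roots: {-7, -2, 2, 6}

Each tropical root is a break point of the lower envelope of the lines y = a_i + i · x (there are 5 lines, with slopes 0, 1, ..., 4). Only the lines that attain the minimum somewhere contribute to roots; other lines are dominated. Here the surviving (envelope) indices are i = 4, i = 3, i = 2, i = 1, i = 0.
Intersections between consecutive envelope lines give the roots: for adjacent envelope indices i < j the intersection is x = (a_i − a_j) / (j − i). Reading off the sorted break points: {-7, -2, 2, 6}.
Verification: at each break x_0, at least two indices attain the minimum of min_i(a_i + i · x_0).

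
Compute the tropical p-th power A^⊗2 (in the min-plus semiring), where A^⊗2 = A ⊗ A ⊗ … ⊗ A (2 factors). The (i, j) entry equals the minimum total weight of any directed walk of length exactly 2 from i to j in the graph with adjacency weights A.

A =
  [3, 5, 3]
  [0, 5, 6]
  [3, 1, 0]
A^⊗2 =
  [5, 4, 3]
  [3, 5, 3]
  [1, 1, 0]

Each entry (A^⊗2)_ij equals the minimum over all length-2 walks i = v_0 → v_1 → … → v_2 = j of Σ_t A[v_t][v_{t+1}]. For example, for (i, j) = (0, 2) we minimise over 3 possible intermediate vertex sequences; the minimum is 3, attained along the walk 0 → 2 → 2.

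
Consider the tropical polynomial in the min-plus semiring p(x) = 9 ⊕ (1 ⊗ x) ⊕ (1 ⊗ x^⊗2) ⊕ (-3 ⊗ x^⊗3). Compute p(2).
p(2) = 3

A tropical monomial a ⊗ x^⊗i evaluates to a + i · x. Evaluating each term at x = 2:
  Term 0 contributes 9 + 0 · 2 = 9
  Term 1 contributes 1 + 1 · 2 = 3
  Term 2 contributes 1 + 2 · 2 = 5
  Term 3 contributes -3 + 3 · 2 = 3
p(2) = ⊕ of these = min[9, 3, 5, 3] = 3.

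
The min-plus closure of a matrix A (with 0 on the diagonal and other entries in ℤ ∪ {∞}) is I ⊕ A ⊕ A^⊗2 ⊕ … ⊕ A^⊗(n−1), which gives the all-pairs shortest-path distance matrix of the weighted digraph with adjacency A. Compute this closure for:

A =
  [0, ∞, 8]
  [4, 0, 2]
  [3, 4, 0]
Closure =
  [0, 12, 8]
  [4, 0, 2]
  [3, 4, 0]

This is the Floyd-Warshall all-pairs shortest-path computation. For each intermediate vertex k = 0, 1, …, 2, update dist[i][j] ← min(dist[i][j], dist[i][k] + dist[k][j]). The final matrix gives, for each (i, j), the minimum total weight of any directed path from i to j (possibly empty when i = j).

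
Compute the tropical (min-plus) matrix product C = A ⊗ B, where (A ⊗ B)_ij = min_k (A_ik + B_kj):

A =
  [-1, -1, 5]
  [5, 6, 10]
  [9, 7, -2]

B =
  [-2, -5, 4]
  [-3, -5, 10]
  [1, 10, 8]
A ⊗ B =
  [-4, -6, 3]
  [3, 0, 9]
  [-1, 2, 6]

Apply the min-plus product entry-by-entry:
  C[0][0] = min over k of (A[0][0] + B[0][0] = -1 + -2 = -3, A[0][1] + B[1][0] = -1 + -3 = -4, A[0][2] + B[2][0] = 5 + 1 = 6) = -4 (attained at k = 1)
  C[0][1] = min over k of (A[0][0] + B[0][1] = -1 + -5 = -6, A[0][1] + B[1][1] = -1 + -5 = -6, A[0][2] + B[2][1] = 5 + 10 = 15) = -6 (attained at k = 0)
  C[0][2] = min over k of (A[0][0] + B[0][2] = -1 + 4 = 3, A[0][1] + B[1][2] = -1 + 10 = 9, A[0][2] + B[2][2] = 5 + 8 = 13) = 3 (attained at k = 0)
  C[1][0] = min over k of (A[1][0] + B[0][0] = 5 + -2 = 3, A[1][1] + B[1][0] = 6 + -3 = 3, A[1][2] + B[2][0] = 10 + 1 = 11) = 3 (attained at k = 0)
  C[1][1] = min over k of (A[1][0] + B[0][1] = 5 + -5 = 0, A[1][1] + B[1][1] = 6 + -5 = 1, A[1][2] + B[2][1] = 10 + 10 = 20) = 0 (attained at k = 0)
  C[1][2] = min over k of (A[1][0] + B[0][2] = 5 + 4 = 9, A[1][1] + B[1][2] = 6 + 10 = 16, A[1][2] + B[2][2] = 10 + 8 = 18) = 9 (attained at k = 0)
  C[2][0] = min over k of (A[2][0] + B[0][0] = 9 + -2 = 7, A[2][1] + B[1][0] = 7 + -3 = 4, A[2][2] + B[2][0] = -2 + 1 = -1) = -1 (attained at k = 2)
  C[2][1] = min over k of (A[2][0] + B[0][1] = 9 + -5 = 4, A[2][1] + B[1][1] = 7 + -5 = 2, A[2][2] + B[2][1] = -2 + 10 = 8) = 2 (attained at k = 1)
  C[2][2] = min over k of (A[2][0] + B[0][2] = 9 + 4 = 13, A[2][1] + B[1][2] = 7 + 10 = 17, A[2][2] + B[2][2] = -2 + 8 = 6) = 6 (attained at k = 2)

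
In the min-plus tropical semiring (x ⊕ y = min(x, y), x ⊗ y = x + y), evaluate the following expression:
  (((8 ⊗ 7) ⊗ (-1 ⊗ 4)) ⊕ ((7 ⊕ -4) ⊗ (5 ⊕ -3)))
(((8 ⊗ 7) ⊗ (-1 ⊗ 4)) ⊕ ((7 ⊕ -4) ⊗ (5 ⊕ -3))) = -7

Expand innermost to outermost. Recall ⊕ takes the minimum of its arguments and ⊗ takes their sum. Working out the expression (((8 ⊗ 7) ⊗ (-1 ⊗ 4)) ⊕ ((7 ⊕ -4) ⊗ (5 ⊕ -3))) gives -7.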